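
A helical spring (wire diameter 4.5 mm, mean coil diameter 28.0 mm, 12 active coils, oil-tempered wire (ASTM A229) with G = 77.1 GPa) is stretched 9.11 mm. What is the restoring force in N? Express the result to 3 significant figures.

137 N

k = Gd⁴/(8D³N_a) = (77.1×10³)(4.5⁴)/(8·28.0³·12) = 15.002 N/mm
F = k·δ = 15.002 × 9.11 = 136.67 N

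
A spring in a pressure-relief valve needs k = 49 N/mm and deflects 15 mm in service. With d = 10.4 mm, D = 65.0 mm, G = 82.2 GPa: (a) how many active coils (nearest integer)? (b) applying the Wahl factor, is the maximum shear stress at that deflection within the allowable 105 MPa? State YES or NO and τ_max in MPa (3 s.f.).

(a) 9 coils; (b) NO, τ_max = 133 MPa

N_a = Gd⁴/(8D³k) = (82.2×10³)(10.4⁴)/(8·65.0³·49) = 8.933 → N_a = 9
Actual rate k = Gd⁴/(8D³·9) = 48.633 N/mm
Working load F = kδ = 48.633·15 = 729.5 N
C = 65.0/10.4 = 6.2500; K_W = (4C−1)/(4C−4)+0.615/C = 1.2413
τ_max = K_W·8FD/(πd³) = 1.2413·107.34 = 133.24 MPa
τ_max > 105 MPa → exceeds allowable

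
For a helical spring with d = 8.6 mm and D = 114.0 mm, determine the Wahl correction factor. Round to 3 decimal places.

C = D/d = 114.0/8.6 = 13.2558
K_W = (4C−1)/(4C−4) + 0.615/C = 52.023/49.023 + 0.0464 = 1.1076

1.108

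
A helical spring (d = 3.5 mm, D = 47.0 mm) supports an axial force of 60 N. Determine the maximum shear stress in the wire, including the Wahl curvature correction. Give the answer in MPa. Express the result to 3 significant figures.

185 MPa

Spring index C = D/d = 47.0/3.5 = 13.4286
K_W = (4C−1)/(4C−4) + 0.615/C = 52.714/49.714 + 0.0458 = 1.1061
τ₀ = 8FD/(πd³) = 8·60·47.0/(π·3.5³) = 22560/134.7 = 167.49 MPa
τ_max = K·τ₀ = 1.1061 × 167.49 = 185.27 MPa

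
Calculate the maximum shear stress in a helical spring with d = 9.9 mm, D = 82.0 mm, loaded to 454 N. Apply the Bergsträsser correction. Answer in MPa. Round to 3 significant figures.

114 MPa

Spring index C = D/d = 82.0/9.9 = 8.2828
K_B = (4C+2)/(4C−3) = 35.131/30.131 = 1.1659
τ₀ = 8FD/(πd³) = 8·454·82.0/(π·9.9³) = 297824/3048.3 = 97.702 MPa
τ_max = K·τ₀ = 1.1659 × 97.702 = 113.91 MPa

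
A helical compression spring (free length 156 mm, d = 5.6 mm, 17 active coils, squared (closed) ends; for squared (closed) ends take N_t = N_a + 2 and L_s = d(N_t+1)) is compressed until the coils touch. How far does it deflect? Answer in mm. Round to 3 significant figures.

44.0 mm

N_t = 19; L_s = 5.6·20 = 112 mm
δ_solid = L₀ − L_s = 156 − 112 = 44 mm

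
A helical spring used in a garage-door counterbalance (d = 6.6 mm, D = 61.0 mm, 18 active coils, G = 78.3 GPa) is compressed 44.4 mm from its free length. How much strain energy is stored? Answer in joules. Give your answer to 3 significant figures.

k = Gd⁴/(8D³N_a) = (78.3×10³)(6.6⁴)/(8·61.0³·18) = 4.5455 N/mm
U = ½kδ² = 0.5 × 4.5455 × 44.4² = 4480.4 N·mm = 4.4804 J

4.48 J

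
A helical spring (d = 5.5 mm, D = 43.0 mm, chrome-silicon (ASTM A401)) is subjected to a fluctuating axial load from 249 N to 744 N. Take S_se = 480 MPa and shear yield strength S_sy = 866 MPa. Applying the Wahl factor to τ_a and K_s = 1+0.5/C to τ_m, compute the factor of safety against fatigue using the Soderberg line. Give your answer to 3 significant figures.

C = D/d = 43.0/5.5 = 7.8182; K_W = (4C−1)/(4C−4)+0.615/C = 1.1887; K_s = 1+0.5/C = 1.0640
F_a = (F_max−F_min)/2 = 247.5 N; F_m = (F_max+F_min)/2 = 496.5 N
τ_a = K_W·8F_aD/(πd³) = 1.1887 × 162.89 = 193.62 MPa
τ_m = K_s·8F_mD/(πd³) = 1.0640 × 326.77 = 347.67 MPa
Soderberg: 1/n_f = τ_a/S_se + τ_m/S_sy = 193.62/480 + 347.67/866 = 0.40338 + 0.40146 = 0.80484
n_f = 1/0.80484 = 1.242

1.24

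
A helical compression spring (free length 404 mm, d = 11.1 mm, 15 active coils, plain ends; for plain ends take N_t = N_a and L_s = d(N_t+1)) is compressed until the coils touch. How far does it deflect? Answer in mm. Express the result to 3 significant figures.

226 mm

N_t = 15; L_s = 11.1·16 = 177.6 mm
δ_solid = L₀ − L_s = 404 − 177.6 = 226.4 mm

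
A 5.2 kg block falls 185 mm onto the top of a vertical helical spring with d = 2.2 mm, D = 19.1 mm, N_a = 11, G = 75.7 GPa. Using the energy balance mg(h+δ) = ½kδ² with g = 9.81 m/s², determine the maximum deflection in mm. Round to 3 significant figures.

100 mm

k = Gd⁴/(8D³N_a) = (75.7×10³)(2.2⁴)/(8·19.1³·11) = 2.892 N/mm
W = mg = 5.2 × 9.81 = 51.012 N
½kδ² − Wδ − Wh = 0 → δ = (W + √(W² + 2kWh))/k
δ = (51.012 + √(2602.2 + 54585.6))/2.892 = (51.012 + 239.14)/2.892 = 100.33 mm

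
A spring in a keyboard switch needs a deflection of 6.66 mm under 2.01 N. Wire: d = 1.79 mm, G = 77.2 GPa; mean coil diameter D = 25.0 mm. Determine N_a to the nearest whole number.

Required rate k = F/δ = 2.01/6.66 = 0.3018 N/mm
N_a = Gd⁴/(8D³k) = (77.2×10³ × 1.79⁴)/(8 × 25.0³ × 0.3018)
    = 792555 / 37725.2 = 21.01 → 21 coils

21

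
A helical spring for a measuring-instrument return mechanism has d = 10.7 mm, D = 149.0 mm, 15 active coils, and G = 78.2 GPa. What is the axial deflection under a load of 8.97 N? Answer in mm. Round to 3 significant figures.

k = Gd⁴/(8D³N_a) = (78.2×10³)(10.7⁴)/(8·149.0³·15) = 2.5823 N/mm
δ = F/k = 8.97 / 2.5823 = 3.4737 mm

3.47 mm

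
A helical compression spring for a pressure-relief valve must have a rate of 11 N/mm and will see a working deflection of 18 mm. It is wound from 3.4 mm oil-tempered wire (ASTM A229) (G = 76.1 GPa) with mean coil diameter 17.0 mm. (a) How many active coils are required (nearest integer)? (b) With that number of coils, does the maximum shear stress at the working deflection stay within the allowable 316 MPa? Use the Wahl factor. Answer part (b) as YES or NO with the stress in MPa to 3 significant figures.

N_a = Gd⁴/(8D³k) = (76.1×10³)(3.4⁴)/(8·17.0³·11) = 23.52 → N_a = 24
Actual rate k = Gd⁴/(8D³·24) = 10.781 N/mm
Working load F = kδ = 10.781·18 = 194.05 N
C = 17.0/3.4 = 5.0000; K_W = (4C−1)/(4C−4)+0.615/C = 1.3105
τ_max = K_W·8FD/(πd³) = 1.3105·213.74 = 280.1 MPa
τ_max ≤ 316 MPa → acceptable

(a) 24 coils; (b) YES, τ_max = 280 MPa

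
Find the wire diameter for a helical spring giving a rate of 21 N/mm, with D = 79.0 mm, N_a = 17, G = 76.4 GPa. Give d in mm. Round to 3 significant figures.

11.7 mm

d = (8D³N_a·k / G)^(1/4) = (8·79.0³·17·21 / (76.4×10³))^0.25
  = (18431)^0.25 = 11.6516 mm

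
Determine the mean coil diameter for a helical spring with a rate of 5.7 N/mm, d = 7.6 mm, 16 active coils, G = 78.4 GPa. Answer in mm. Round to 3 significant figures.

D = (Gd⁴/(8N_a·k))^(1/3) = (78.4×10³·7.6⁴/(8·16·5.7))^(1/3)
  = (358497)^(1/3) = 71.0387 mm

71.0 mm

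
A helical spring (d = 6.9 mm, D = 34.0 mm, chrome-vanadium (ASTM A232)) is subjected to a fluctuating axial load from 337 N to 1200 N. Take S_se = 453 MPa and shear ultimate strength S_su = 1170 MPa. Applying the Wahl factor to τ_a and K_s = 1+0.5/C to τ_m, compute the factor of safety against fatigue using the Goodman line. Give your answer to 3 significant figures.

C = D/d = 34.0/6.9 = 4.9275; K_W = (4C−1)/(4C−4)+0.615/C = 1.3158; K_s = 1+0.5/C = 1.1015
F_a = (F_max−F_min)/2 = 431.5 N; F_m = (F_max+F_min)/2 = 768.5 N
τ_a = K_W·8F_aD/(πd³) = 1.3158 × 113.72 = 149.63 MPa
τ_m = K_s·8F_mD/(πd³) = 1.1015 × 202.54 = 223.09 MPa
Goodman: 1/n_f = τ_a/S_se + τ_m/S_su = 149.63/453 + 223.09/1170 = 0.33032 + 0.19068 = 0.521
n_f = 1/0.521 = 1.919

1.92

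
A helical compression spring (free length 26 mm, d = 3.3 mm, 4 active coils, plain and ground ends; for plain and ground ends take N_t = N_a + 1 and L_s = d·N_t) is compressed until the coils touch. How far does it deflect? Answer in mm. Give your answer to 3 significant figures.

N_t = 5; L_s = 3.3·5 = 16.5 mm
δ_solid = L₀ − L_s = 26 − 16.5 = 9.5 mm

9.50 mm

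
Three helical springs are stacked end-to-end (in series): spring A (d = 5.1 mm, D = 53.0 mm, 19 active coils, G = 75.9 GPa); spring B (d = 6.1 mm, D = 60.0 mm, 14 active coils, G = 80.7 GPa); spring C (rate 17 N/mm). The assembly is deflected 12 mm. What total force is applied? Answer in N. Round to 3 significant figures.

k_A = Gd⁴/(8D³N_a) = (75.9×10³)(5.1⁴)/(8·53.0³·19) = 2.2691 N/mm
k_B = Gd⁴/(8D³N_a) = (80.7×10³)(6.1⁴)/(8·60.0³·14) = 4.6187 N/mm
Series: 1/k_eq = 1/2.2691 + 1/4.6187 + 1/17 = 0.71604; k_eq = 1.3966 N/mm
F = k_eq·δ = 1.3966·12 = 16.759 N

16.8 N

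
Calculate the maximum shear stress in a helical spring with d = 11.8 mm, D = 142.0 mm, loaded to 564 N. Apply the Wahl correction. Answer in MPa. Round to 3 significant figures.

139 MPa

Spring index C = D/d = 142.0/11.8 = 12.0339
K_W = (4C−1)/(4C−4) + 0.615/C = 47.136/44.136 + 0.0511 = 1.1191
τ₀ = 8FD/(πd³) = 8·564·142.0/(π·11.8³) = 640704/5161.7 = 124.13 MPa
τ_max = K·τ₀ = 1.1191 × 124.13 = 138.91 MPa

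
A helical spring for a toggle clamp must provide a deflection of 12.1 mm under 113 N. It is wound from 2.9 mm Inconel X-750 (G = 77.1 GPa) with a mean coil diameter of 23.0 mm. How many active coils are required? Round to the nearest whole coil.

6

Required rate k = F/δ = 113/12.1 = 9.3388 N/mm
N_a = Gd⁴/(8D³k) = (77.1×10³ × 2.9⁴)/(8 × 23.0³ × 9.3388)
    = 5.45314e+06 / 909006 = 5.999 → 6 coils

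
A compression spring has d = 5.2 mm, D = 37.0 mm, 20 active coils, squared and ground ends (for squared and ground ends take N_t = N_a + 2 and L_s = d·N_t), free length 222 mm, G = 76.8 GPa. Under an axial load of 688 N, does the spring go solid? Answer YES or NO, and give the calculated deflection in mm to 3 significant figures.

k = Gd⁴/(8D³N_a) = (76.8×10³)(5.2⁴)/(8·37.0³·20) = 6.9287 N/mm
N_t = 22; L_s = 5.2·22 = 114.4 mm; δ_solid = L₀ − L_s = 222 − 114.4 = 107.6 mm
δ = F/k = 688/6.9287 = 99.298 mm
δ < δ_solid → spring does not go solid

NO, δ = 99.3 mm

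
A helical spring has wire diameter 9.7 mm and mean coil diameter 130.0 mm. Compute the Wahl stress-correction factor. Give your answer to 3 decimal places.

C = D/d = 130.0/9.7 = 13.4021
K_W = (4C−1)/(4C−4) + 0.615/C = 52.608/49.608 + 0.0459 = 1.1064

1.106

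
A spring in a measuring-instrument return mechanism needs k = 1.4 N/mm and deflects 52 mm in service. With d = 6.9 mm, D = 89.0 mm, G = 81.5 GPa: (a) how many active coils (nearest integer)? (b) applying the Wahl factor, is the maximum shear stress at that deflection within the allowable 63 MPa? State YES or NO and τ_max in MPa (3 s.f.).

N_a = Gd⁴/(8D³k) = (81.5×10³)(6.9⁴)/(8·89.0³·1.4) = 23.4 → N_a = 23
Actual rate k = Gd⁴/(8D³·23) = 1.4242 N/mm
Working load F = kδ = 1.4242·52 = 74.058 N
C = 89.0/6.9 = 12.8986; K_W = (4C−1)/(4C−4)+0.615/C = 1.1107
τ_max = K_W·8FD/(πd³) = 1.1107·51.092 = 56.748 MPa
τ_max ≤ 63 MPa → acceptable

(a) 23 coils; (b) YES, τ_max = 56.7 MPa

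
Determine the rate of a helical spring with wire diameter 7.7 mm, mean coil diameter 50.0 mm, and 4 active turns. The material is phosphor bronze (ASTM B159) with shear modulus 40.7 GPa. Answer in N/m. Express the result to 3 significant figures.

k = Gd⁴/(8D³N_a) = (40.7×10³ × 7.7⁴) / (8 × 50.0³ × 4)
  = 1.43073e+08 / 4e+06 = 35.768 N/mm = 35768 N/m

35800 N/m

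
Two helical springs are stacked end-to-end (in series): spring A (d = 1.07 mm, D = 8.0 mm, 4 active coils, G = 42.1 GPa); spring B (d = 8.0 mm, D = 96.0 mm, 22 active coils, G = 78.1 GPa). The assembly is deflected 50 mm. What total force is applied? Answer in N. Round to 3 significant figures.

k_A = Gd⁴/(8D³N_a) = (42.1×10³)(1.07⁴)/(8·8.0³·4) = 3.3682 N/mm
k_B = Gd⁴/(8D³N_a) = (78.1×10³)(8.0⁴)/(8·96.0³·22) = 2.0544 N/mm
Series: 1/k_eq = 1/3.3682 + 1/2.0544 = 0.78366; k_eq = 1.2761 N/mm
F = k_eq·δ = 1.2761·50 = 63.804 N

63.8 N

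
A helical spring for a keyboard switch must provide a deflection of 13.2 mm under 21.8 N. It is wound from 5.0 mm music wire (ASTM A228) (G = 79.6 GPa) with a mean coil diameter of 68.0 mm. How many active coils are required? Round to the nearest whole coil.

12

Required rate k = F/δ = 21.8/13.2 = 1.6515 N/mm
N_a = Gd⁴/(8D³k) = (79.6×10³ × 5.0⁴)/(8 × 68.0³ × 1.6515)
    = 4.975e+07 / 4.15431e+06 = 11.98 → 12 coils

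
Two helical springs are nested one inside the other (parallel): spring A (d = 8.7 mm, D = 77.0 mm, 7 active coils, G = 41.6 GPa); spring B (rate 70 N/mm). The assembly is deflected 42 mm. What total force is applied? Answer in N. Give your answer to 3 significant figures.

3330 N

k_A = Gd⁴/(8D³N_a) = (41.6×10³)(8.7⁴)/(8·77.0³·7) = 9.322 N/mm
Parallel: k_eq = 9.322 + 70 = 79.322 N/mm
F = k_eq·δ = 79.322·42 = 3331.5 N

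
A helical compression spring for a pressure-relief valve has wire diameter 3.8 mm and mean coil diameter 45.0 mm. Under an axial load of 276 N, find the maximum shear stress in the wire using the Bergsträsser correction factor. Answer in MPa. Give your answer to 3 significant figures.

Spring index C = D/d = 45.0/3.8 = 11.8421
K_B = (4C+2)/(4C−3) = 49.368/44.368 = 1.1127
τ₀ = 8FD/(πd³) = 8·276·45.0/(π·3.8³) = 99360/172.39 = 576.38 MPa
τ_max = K·τ₀ = 1.1127 × 576.38 = 641.34 MPa

641 MPa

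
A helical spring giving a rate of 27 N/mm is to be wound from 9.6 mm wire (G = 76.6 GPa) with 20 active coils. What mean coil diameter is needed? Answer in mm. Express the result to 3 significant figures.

53.2 mm

D = (Gd⁴/(8N_a·k))^(1/3) = (76.6×10³·9.6⁴/(8·20·27))^(1/3)
  = (150602)^(1/3) = 53.2039 mm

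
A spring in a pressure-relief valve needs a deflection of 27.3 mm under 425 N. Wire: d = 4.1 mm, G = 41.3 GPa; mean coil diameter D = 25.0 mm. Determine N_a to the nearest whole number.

Required rate k = F/δ = 425/27.3 = 15.568 N/mm
N_a = Gd⁴/(8D³k) = (41.3×10³ × 4.1⁴)/(8 × 25.0³ × 15.568)
    = 1.16704e+07 / 1.94597e+06 = 5.997 → 6 coils

6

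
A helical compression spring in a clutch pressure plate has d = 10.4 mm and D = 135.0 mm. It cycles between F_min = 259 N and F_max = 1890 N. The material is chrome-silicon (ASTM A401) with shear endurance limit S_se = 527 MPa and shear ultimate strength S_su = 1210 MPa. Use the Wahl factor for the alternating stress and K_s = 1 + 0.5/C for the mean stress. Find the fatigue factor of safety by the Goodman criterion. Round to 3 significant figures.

1.24

C = D/d = 135.0/10.4 = 12.9808; K_W = (4C−1)/(4C−4)+0.615/C = 1.1100; K_s = 1+0.5/C = 1.0385
F_a = (F_max−F_min)/2 = 815.5 N; F_m = (F_max+F_min)/2 = 1074.5 N
τ_a = K_W·8F_aD/(πd³) = 1.1100 × 249.23 = 276.64 MPa
τ_m = K_s·8F_mD/(πd³) = 1.0385 × 328.38 = 341.03 MPa
Goodman: 1/n_f = τ_a/S_se + τ_m/S_su = 276.64/527 + 341.03/1210 = 0.52493 + 0.28184 = 0.80677
n_f = 1/0.80677 = 1.24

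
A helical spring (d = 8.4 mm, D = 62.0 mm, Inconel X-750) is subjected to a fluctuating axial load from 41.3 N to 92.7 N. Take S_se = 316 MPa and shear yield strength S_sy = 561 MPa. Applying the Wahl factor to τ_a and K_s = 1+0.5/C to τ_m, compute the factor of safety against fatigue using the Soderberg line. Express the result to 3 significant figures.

16.7

C = D/d = 62.0/8.4 = 7.3810; K_W = (4C−1)/(4C−4)+0.615/C = 1.2009; K_s = 1+0.5/C = 1.0677
F_a = (F_max−F_min)/2 = 25.7 N; F_m = (F_max+F_min)/2 = 67 N
τ_a = K_W·8F_aD/(πd³) = 1.2009 × 6.8458 = 8.2209 MPa
τ_m = K_s·8F_mD/(πd³) = 1.0677 × 17.847 = 19.056 MPa
Soderberg: 1/n_f = τ_a/S_se + τ_m/S_sy = 8.2209/316 + 19.056/561 = 0.02602 + 0.03397 = 0.059984
n_f = 1/0.059984 = 16.67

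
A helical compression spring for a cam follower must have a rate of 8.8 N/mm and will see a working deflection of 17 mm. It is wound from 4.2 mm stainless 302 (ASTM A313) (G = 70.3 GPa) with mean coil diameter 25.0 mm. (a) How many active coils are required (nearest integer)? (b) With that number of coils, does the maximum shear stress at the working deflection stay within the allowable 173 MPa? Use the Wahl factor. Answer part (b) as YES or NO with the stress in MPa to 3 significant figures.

(a) 20 coils; (b) YES, τ_max = 160 MPa

N_a = Gd⁴/(8D³k) = (70.3×10³)(4.2⁴)/(8·25.0³·8.8) = 19.89 → N_a = 20
Actual rate k = Gd⁴/(8D³·20) = 8.7501 N/mm
Working load F = kδ = 8.7501·17 = 148.75 N
C = 25.0/4.2 = 5.9524; K_W = (4C−1)/(4C−4)+0.615/C = 1.2548
τ_max = K_W·8FD/(πd³) = 1.2548·127.82 = 160.38 MPa
τ_max ≤ 173 MPa → acceptable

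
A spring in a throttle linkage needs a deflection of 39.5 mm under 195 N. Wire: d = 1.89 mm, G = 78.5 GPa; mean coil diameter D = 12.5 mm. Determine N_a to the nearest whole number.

13

Required rate k = F/δ = 195/39.5 = 4.9367 N/mm
N_a = Gd⁴/(8D³k) = (78.5×10³ × 1.89⁴)/(8 × 12.5³ × 4.9367)
    = 1.00165e+06 / 77136.1 = 12.99 → 13 coils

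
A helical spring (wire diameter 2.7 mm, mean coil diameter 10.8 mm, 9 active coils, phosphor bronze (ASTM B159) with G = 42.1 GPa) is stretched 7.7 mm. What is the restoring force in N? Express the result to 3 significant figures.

k = Gd⁴/(8D³N_a) = (42.1×10³)(2.7⁴)/(8·10.8³·9) = 24.668 N/mm
F = k·δ = 24.668 × 7.7 = 189.94 N

190 N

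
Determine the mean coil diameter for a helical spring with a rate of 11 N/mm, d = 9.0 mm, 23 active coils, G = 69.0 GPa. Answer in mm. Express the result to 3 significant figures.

60.7 mm

D = (Gd⁴/(8N_a·k))^(1/3) = (69.0×10³·9.0⁴/(8·23·11))^(1/3)
  = (223670)^(1/3) = 60.7020 mm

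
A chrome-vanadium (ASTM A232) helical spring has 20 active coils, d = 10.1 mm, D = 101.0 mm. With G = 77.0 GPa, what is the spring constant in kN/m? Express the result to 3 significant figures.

k = Gd⁴/(8D³N_a) = (77.0×10³ × 10.1⁴) / (8 × 101.0³ × 20)
  = 8.01265e+08 / 1.64848e+08 = 4.8606 N/mm

4.86 kN/m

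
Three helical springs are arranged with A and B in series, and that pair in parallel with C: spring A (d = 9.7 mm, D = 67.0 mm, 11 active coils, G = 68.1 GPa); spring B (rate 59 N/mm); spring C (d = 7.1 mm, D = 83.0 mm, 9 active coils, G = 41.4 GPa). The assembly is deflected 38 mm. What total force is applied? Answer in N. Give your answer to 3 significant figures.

k_A = Gd⁴/(8D³N_a) = (68.1×10³)(9.7⁴)/(8·67.0³·11) = 22.779 N/mm
k_C = Gd⁴/(8D³N_a) = (41.4×10³)(7.1⁴)/(8·83.0³·9) = 2.5554 N/mm
Springs A,B series: k_AB = 1/(1/22.779+1/59) = 16.434 N/mm; parallel with C: k_eq = 16.434+2.5554 = 18.989 N/mm
F = k_eq·δ = 18.989·38 = 721.59 N

722 N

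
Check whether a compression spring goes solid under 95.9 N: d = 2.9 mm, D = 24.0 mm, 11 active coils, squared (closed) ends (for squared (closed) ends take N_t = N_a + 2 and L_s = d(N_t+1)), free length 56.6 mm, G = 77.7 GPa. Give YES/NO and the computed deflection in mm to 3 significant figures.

YES, δ = 21.2 mm

k = Gd⁴/(8D³N_a) = (77.7×10³)(2.9⁴)/(8·24.0³·11) = 4.5175 N/mm
N_t = 13; L_s = 2.9·14 = 40.6 mm; δ_solid = L₀ − L_s = 56.6 − 40.6 = 16 mm
δ = F/k = 95.9/4.5175 = 21.229 mm
δ ≥ δ_solid → spring goes solid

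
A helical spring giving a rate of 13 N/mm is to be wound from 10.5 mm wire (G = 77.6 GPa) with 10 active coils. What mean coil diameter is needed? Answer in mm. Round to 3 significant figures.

D = (Gd⁴/(8N_a·k))^(1/3) = (77.6×10³·10.5⁴/(8·10·13))^(1/3)
  = (906955)^(1/3) = 96.7970 mm

96.8 mm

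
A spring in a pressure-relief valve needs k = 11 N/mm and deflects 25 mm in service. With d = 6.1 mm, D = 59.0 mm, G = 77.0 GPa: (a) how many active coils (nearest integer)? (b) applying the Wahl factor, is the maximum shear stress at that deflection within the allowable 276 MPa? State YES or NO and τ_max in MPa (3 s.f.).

N_a = Gd⁴/(8D³k) = (77.0×10³)(6.1⁴)/(8·59.0³·11) = 5.899 → N_a = 6
Actual rate k = Gd⁴/(8D³·6) = 10.815 N/mm
Working load F = kδ = 10.815·25 = 270.37 N
C = 59.0/6.1 = 9.6721; K_W = (4C−1)/(4C−4)+0.615/C = 1.1501
τ_max = K_W·8FD/(πd³) = 1.1501·178.96 = 205.82 MPa
τ_max ≤ 276 MPa → acceptable

(a) 6 coils; (b) YES, τ_max = 206 MPa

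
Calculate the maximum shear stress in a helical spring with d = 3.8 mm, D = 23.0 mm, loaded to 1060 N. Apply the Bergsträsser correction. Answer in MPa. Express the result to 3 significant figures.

1400 MPa

Spring index C = D/d = 23.0/3.8 = 6.0526
K_B = (4C+2)/(4C−3) = 26.211/21.211 = 1.2357
τ₀ = 8FD/(πd³) = 8·1060·23.0/(π·3.8³) = 195040/172.39 = 1131.4 MPa
τ_max = K·τ₀ = 1.2357 × 1131.4 = 1398.1 MPa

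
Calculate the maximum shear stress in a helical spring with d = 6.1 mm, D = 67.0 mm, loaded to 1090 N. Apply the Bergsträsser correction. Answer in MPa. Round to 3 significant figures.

919 MPa

Spring index C = D/d = 67.0/6.1 = 10.9836
K_B = (4C+2)/(4C−3) = 45.934/40.934 = 1.1221
τ₀ = 8FD/(πd³) = 8·1090·67.0/(π·6.1³) = 584240/713.08 = 819.32 MPa
τ_max = K·τ₀ = 1.1221 × 819.32 = 919.39 MPa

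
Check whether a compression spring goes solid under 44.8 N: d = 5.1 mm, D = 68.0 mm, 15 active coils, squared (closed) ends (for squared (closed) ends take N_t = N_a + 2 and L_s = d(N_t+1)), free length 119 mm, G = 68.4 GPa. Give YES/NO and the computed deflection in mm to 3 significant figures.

YES, δ = 36.5 mm

k = Gd⁴/(8D³N_a) = (68.4×10³)(5.1⁴)/(8·68.0³·15) = 1.2264 N/mm
N_t = 17; L_s = 5.1·18 = 91.8 mm; δ_solid = L₀ − L_s = 119 − 91.8 = 27.2 mm
δ = F/k = 44.8/1.2264 = 36.53 mm
δ ≥ δ_solid → spring goes solid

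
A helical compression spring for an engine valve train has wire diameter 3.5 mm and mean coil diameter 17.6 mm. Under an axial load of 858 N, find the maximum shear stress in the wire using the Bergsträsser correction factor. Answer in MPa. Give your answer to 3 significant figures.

1160 MPa

Spring index C = D/d = 17.6/3.5 = 5.0286
K_B = (4C+2)/(4C−3) = 22.114/17.114 = 1.2922
τ₀ = 8FD/(πd³) = 8·858·17.6/(π·3.5³) = 120806/134.7 = 896.88 MPa
τ_max = K·τ₀ = 1.2922 × 896.88 = 1158.9 MPa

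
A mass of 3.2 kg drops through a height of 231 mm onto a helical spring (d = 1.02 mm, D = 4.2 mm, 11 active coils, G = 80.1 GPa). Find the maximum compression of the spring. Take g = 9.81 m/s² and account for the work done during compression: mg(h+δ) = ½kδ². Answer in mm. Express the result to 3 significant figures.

k = Gd⁴/(8D³N_a) = (80.1×10³)(1.02⁴)/(8·4.2³·11) = 13.299 N/mm
W = mg = 3.2 × 9.81 = 31.392 N
½kδ² − Wδ − Wh = 0 → δ = (W + √(W² + 2kWh))/k
δ = (31.392 + √(985.46 + 192870))/13.299 = (31.392 + 440.29)/13.299 = 35.469 mm

35.5 mm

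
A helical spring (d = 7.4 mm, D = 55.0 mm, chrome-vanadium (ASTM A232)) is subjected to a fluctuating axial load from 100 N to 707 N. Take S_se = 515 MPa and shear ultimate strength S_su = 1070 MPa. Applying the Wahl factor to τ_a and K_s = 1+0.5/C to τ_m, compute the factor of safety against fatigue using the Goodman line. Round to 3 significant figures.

C = D/d = 55.0/7.4 = 7.4324; K_W = (4C−1)/(4C−4)+0.615/C = 1.1993; K_s = 1+0.5/C = 1.0673
F_a = (F_max−F_min)/2 = 303.5 N; F_m = (F_max+F_min)/2 = 403.5 N
τ_a = K_W·8F_aD/(πd³) = 1.1993 × 104.9 = 125.81 MPa
τ_m = K_s·8F_mD/(πd³) = 1.0673 × 139.46 = 148.84 MPa
Goodman: 1/n_f = τ_a/S_se + τ_m/S_su = 125.81/515 + 148.84/1070 = 0.24429 + 0.13911 = 0.38339
n_f = 1/0.38339 = 2.608

2.61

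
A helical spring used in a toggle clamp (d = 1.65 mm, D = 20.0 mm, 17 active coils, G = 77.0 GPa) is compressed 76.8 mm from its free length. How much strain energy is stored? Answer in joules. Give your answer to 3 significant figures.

1.55 J

k = Gd⁴/(8D³N_a) = (77.0×10³)(1.65⁴)/(8·20.0³·17) = 0.52456 N/mm
U = ½kδ² = 0.5 × 0.52456 × 76.8² = 1547 N·mm = 1.547 J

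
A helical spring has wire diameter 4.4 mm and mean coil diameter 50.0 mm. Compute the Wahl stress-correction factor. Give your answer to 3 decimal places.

1.126

C = D/d = 50.0/4.4 = 11.3636
K_W = (4C−1)/(4C−4) + 0.615/C = 44.455/41.455 + 0.0541 = 1.1265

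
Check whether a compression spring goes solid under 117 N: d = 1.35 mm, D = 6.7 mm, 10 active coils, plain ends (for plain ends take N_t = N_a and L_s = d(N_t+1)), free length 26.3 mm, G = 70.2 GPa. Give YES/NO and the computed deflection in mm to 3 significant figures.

k = Gd⁴/(8D³N_a) = (70.2×10³)(1.35⁴)/(8·6.7³·10) = 9.6908 N/mm
N_t = 10; L_s = 1.35·11 = 14.85 mm; δ_solid = L₀ − L_s = 26.3 − 14.85 = 11.45 mm
δ = F/k = 117/9.6908 = 12.073 mm
δ ≥ δ_solid → spring goes solid

YES, δ = 12.1 mm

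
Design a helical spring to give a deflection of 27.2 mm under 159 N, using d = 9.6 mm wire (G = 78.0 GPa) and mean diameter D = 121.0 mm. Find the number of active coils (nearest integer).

Required rate k = F/δ = 159/27.2 = 5.8456 N/mm
N_a = Gd⁴/(8D³k) = (78.0×10³ × 9.6⁴)/(8 × 121.0³ × 5.8456)
    = 6.6249e+08 / 8.28465e+07 = 7.997 → 8 coils

8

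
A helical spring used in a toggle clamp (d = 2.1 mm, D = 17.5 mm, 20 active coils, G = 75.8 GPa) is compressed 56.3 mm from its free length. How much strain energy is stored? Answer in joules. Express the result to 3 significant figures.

k = Gd⁴/(8D³N_a) = (75.8×10³)(2.1⁴)/(8·17.5³·20) = 1.7191 N/mm
U = ½kδ² = 0.5 × 1.7191 × 56.3² = 2724.6 N·mm = 2.7246 J

2.72 J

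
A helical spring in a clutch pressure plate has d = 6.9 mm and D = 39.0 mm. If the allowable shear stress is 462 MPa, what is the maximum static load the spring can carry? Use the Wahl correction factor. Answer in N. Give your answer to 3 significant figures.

C = D/d = 39.0/6.9 = 5.6522
K_W = (4C−1)/(4C−4) + 0.615/C = 21.609/18.609 + 0.1088 = 1.2700
τ_max = K·8FD/(πd³) → F_max = τ_allow·πd³/(8DK)
F_max = 462·π·6.9³/(8·39.0·1.2700) = 4.768e+05/396.25 = 1203.3 N

1200 N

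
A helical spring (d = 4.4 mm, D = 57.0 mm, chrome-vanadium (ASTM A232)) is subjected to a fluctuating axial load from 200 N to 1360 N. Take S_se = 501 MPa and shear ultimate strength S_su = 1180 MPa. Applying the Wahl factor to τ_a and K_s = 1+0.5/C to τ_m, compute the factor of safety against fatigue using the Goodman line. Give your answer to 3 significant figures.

C = D/d = 57.0/4.4 = 12.9545; K_W = (4C−1)/(4C−4)+0.615/C = 1.1102; K_s = 1+0.5/C = 1.0386
F_a = (F_max−F_min)/2 = 580 N; F_m = (F_max+F_min)/2 = 780 N
τ_a = K_W·8F_aD/(πd³) = 1.1102 × 988.29 = 1097.2 MPa
τ_m = K_s·8F_mD/(πd³) = 1.0386 × 1329.1 = 1380.4 MPa
Goodman: 1/n_f = τ_a/S_se + τ_m/S_su = 1097.2/501 + 1380.4/1180 = 2.19004 + 1.16981 = 3.3599
n_f = 1/3.3599 = 0.2976

0.298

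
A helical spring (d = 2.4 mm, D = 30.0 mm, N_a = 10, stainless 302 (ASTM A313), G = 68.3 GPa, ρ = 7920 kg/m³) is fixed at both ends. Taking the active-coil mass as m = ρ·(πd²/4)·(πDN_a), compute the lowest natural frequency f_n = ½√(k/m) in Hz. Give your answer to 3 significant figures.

88.1 Hz

k = Gd⁴/(8D³N_a) = (68.3×10³)(2.4⁴)/(8·30.0³·10) = 1.0491 N/mm = 1049.1 N/m
Wire length L = πDN_a = π·30.0·10 = 942.48 mm
m = ρ·(πd²/4)·L = 7920 × 4.5239×10⁻⁶ m² × 0.94248 m = 0.033768 kg
f_n = ½√(k/m) = 0.5·√(1049.1/0.033768) = 0.5·√(31067) = 88.13 Hz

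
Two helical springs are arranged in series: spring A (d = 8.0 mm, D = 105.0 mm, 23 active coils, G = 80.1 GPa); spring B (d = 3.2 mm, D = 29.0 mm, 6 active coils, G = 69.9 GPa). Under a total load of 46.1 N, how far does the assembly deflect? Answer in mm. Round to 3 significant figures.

k_A = Gd⁴/(8D³N_a) = (80.1×10³)(8.0⁴)/(8·105.0³·23) = 1.5403 N/mm
k_B = Gd⁴/(8D³N_a) = (69.9×10³)(3.2⁴)/(8·29.0³·6) = 6.261 N/mm
Series: 1/k_eq = 1/1.5403 + 1/6.261 = 0.80894; k_eq = 1.2362 N/mm
δ = F/k_eq = 46.1/1.2362 = 37.292 mm

37.3 mm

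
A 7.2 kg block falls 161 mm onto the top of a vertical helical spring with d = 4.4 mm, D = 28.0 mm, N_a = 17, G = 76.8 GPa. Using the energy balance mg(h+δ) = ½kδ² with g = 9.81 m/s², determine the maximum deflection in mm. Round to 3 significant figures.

k = Gd⁴/(8D³N_a) = (76.8×10³)(4.4⁴)/(8·28.0³·17) = 9.6418 N/mm
W = mg = 7.2 × 9.81 = 70.632 N
½kδ² − Wδ − Wh = 0 → δ = (W + √(W² + 2kWh))/k
δ = (70.632 + √(4988.9 + 219289))/9.6418 = (70.632 + 473.58)/9.6418 = 56.443 mm

56.4 mm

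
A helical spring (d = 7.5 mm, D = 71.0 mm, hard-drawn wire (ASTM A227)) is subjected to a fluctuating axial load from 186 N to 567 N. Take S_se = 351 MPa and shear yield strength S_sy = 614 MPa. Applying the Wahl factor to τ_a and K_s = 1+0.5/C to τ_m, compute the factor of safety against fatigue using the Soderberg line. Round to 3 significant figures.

1.83

C = D/d = 71.0/7.5 = 9.4667; K_W = (4C−1)/(4C−4)+0.615/C = 1.1535; K_s = 1+0.5/C = 1.0528
F_a = (F_max−F_min)/2 = 190.5 N; F_m = (F_max+F_min)/2 = 376.5 N
τ_a = K_W·8F_aD/(πd³) = 1.1535 × 81.641 = 94.177 MPa
τ_m = K_s·8F_mD/(πd³) = 1.0528 × 161.35 = 169.88 MPa
Soderberg: 1/n_f = τ_a/S_se + τ_m/S_sy = 94.177/351 + 169.88/614 = 0.26831 + 0.27667 = 0.54498
n_f = 1/0.54498 = 1.835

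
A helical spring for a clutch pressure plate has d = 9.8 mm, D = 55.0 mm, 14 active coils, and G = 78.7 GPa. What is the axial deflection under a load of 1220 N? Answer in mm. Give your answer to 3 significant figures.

k = Gd⁴/(8D³N_a) = (78.7×10³)(9.8⁴)/(8·55.0³·14) = 38.956 N/mm
δ = F/k = 1220 / 38.956 = 31.317 mm

31.3 mm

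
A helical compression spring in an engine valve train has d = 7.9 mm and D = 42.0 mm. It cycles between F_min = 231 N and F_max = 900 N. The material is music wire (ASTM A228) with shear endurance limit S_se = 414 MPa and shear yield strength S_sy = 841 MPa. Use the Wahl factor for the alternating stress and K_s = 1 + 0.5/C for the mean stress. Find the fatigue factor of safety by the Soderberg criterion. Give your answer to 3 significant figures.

C = D/d = 42.0/7.9 = 5.3165; K_W = (4C−1)/(4C−4)+0.615/C = 1.2894; K_s = 1+0.5/C = 1.0940
F_a = (F_max−F_min)/2 = 334.5 N; F_m = (F_max+F_min)/2 = 565.5 N
τ_a = K_W·8F_aD/(πd³) = 1.2894 × 72.561 = 93.563 MPa
τ_m = K_s·8F_mD/(πd³) = 1.0940 × 122.67 = 134.21 MPa
Soderberg: 1/n_f = τ_a/S_se + τ_m/S_sy = 93.563/414 + 134.21/841 = 0.22600 + 0.15958 = 0.38558
n_f = 1/0.38558 = 2.594

2.59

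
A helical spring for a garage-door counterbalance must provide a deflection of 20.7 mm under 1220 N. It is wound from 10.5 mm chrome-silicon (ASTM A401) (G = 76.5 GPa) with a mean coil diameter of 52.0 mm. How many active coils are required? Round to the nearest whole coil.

Required rate k = F/δ = 1220/20.7 = 58.937 N/mm
N_a = Gd⁴/(8D³k) = (76.5×10³ × 10.5⁴)/(8 × 52.0³ × 58.937)
    = 9.29862e+08 / 6.62963e+07 = 14.03 → 14 coils

14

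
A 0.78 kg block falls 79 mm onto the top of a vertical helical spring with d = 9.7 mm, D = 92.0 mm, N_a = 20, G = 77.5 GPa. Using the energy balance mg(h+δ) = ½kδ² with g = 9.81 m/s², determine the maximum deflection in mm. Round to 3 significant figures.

16.3 mm

k = Gd⁴/(8D³N_a) = (77.5×10³)(9.7⁴)/(8·92.0³·20) = 5.5069 N/mm
W = mg = 0.78 × 9.81 = 7.6518 N
½kδ² − Wδ − Wh = 0 → δ = (W + √(W² + 2kWh))/k
δ = (7.6518 + √(58.55 + 6657.73))/5.5069 = (7.6518 + 81.953)/5.5069 = 16.271 mm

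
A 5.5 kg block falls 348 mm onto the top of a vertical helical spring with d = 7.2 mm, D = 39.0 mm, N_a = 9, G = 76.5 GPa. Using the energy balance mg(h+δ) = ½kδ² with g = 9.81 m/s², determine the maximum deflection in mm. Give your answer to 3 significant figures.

k = Gd⁴/(8D³N_a) = (76.5×10³)(7.2⁴)/(8·39.0³·9) = 48.135 N/mm
W = mg = 5.5 × 9.81 = 53.955 N
½kδ² − Wδ − Wh = 0 → δ = (W + √(W² + 2kWh))/k
δ = (53.955 + √(2911.1 + 1.80762e+06))/48.135 = (53.955 + 1345.6)/48.135 = 29.074 mm

29.1 mm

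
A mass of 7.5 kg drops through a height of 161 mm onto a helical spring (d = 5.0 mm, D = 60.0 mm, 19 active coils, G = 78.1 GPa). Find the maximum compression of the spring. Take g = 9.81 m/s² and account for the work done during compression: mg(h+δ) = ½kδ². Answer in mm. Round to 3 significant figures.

k = Gd⁴/(8D³N_a) = (78.1×10³)(5.0⁴)/(8·60.0³·19) = 1.4867 N/mm
W = mg = 7.5 × 9.81 = 73.575 N
½kδ² − Wδ − Wh = 0 → δ = (W + √(W² + 2kWh))/k
δ = (73.575 + √(5413.3 + 35222.5))/1.4867 = (73.575 + 201.58)/1.4867 = 185.08 mm

185 mm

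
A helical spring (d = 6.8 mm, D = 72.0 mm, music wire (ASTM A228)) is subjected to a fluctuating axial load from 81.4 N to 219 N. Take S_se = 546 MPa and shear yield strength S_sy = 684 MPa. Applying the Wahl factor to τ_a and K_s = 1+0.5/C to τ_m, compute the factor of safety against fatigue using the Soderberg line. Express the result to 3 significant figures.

C = D/d = 72.0/6.8 = 10.5882; K_W = (4C−1)/(4C−4)+0.615/C = 1.1363; K_s = 1+0.5/C = 1.0472
F_a = (F_max−F_min)/2 = 68.8 N; F_m = (F_max+F_min)/2 = 150.2 N
τ_a = K_W·8F_aD/(πd³) = 1.1363 × 40.118 = 45.586 MPa
τ_m = K_s·8F_mD/(πd³) = 1.0472 × 87.582 = 91.718 MPa
Soderberg: 1/n_f = τ_a/S_se + τ_m/S_sy = 45.586/546 + 91.718/684 = 0.08349 + 0.13409 = 0.21758
n_f = 1/0.21758 = 4.596

4.60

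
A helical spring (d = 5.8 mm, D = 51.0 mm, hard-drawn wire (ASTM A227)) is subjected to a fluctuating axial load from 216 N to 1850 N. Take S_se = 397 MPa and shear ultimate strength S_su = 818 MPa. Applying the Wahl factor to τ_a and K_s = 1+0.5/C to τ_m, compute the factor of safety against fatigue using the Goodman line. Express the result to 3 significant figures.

0.402

C = D/d = 51.0/5.8 = 8.7931; K_W = (4C−1)/(4C−4)+0.615/C = 1.1662; K_s = 1+0.5/C = 1.0569
F_a = (F_max−F_min)/2 = 817 N; F_m = (F_max+F_min)/2 = 1033 N
τ_a = K_W·8F_aD/(πd³) = 1.1662 × 543.81 = 634.18 MPa
τ_m = K_s·8F_mD/(πd³) = 1.0569 × 687.59 = 726.68 MPa
Goodman: 1/n_f = τ_a/S_se + τ_m/S_su = 634.18/397 + 726.68/818 = 1.59744 + 0.88837 = 2.4858
n_f = 1/2.4858 = 0.4023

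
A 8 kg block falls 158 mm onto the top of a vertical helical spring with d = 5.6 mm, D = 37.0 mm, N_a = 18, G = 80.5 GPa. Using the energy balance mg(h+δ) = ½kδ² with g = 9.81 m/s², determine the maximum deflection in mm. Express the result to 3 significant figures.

k = Gd⁴/(8D³N_a) = (80.5×10³)(5.6⁴)/(8·37.0³·18) = 10.854 N/mm
W = mg = 8 × 9.81 = 78.48 N
½kδ² − Wδ − Wh = 0 → δ = (W + √(W² + 2kWh))/k
δ = (78.48 + √(6159.1 + 269170))/10.854 = (78.48 + 524.72)/10.854 = 55.575 mm

55.6 mm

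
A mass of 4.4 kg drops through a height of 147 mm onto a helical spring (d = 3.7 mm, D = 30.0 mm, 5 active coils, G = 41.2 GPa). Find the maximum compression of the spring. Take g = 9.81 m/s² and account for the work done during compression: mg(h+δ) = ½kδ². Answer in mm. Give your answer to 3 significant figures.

48.6 mm

k = Gd⁴/(8D³N_a) = (41.2×10³)(3.7⁴)/(8·30.0³·5) = 7.1496 N/mm
W = mg = 4.4 × 9.81 = 43.164 N
½kδ² − Wδ − Wh = 0 → δ = (W + √(W² + 2kWh))/k
δ = (43.164 + √(1863.1 + 90729.7))/7.1496 = (43.164 + 304.29)/7.1496 = 48.598 mm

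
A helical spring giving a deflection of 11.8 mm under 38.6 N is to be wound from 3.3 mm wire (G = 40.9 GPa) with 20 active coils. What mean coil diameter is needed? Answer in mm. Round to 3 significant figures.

Required rate k = F/δ = 38.6/11.8 = 3.2712 N/mm
D = (Gd⁴/(8N_a·k))^(1/3) = (40.9×10³·3.3⁴/(8·20·3.2712))^(1/3)
  = (9267.31)^(1/3) = 21.0048 mm

21.0 mm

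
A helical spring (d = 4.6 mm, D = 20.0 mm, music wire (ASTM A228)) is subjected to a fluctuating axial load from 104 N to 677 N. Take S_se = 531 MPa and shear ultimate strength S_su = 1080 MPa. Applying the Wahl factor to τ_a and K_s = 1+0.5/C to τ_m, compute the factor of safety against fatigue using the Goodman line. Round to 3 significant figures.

C = D/d = 20.0/4.6 = 4.3478; K_W = (4C−1)/(4C−4)+0.615/C = 1.3655; K_s = 1+0.5/C = 1.1150
F_a = (F_max−F_min)/2 = 286.5 N; F_m = (F_max+F_min)/2 = 390.5 N
τ_a = K_W·8F_aD/(πd³) = 1.3655 × 149.91 = 204.69 MPa
τ_m = K_s·8F_mD/(πd³) = 1.1150 × 204.32 = 227.82 MPa
Goodman: 1/n_f = τ_a/S_se + τ_m/S_su = 204.69/531 + 227.82/1080 = 0.38549 + 0.21094 = 0.59643
n_f = 1/0.59643 = 1.677

1.68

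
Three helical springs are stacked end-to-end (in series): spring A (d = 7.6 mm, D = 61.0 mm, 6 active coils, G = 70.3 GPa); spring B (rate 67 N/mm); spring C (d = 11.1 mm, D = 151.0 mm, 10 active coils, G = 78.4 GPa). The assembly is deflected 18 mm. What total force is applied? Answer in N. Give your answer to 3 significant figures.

k_A = Gd⁴/(8D³N_a) = (70.3×10³)(7.6⁴)/(8·61.0³·6) = 21.527 N/mm
k_C = Gd⁴/(8D³N_a) = (78.4×10³)(11.1⁴)/(8·151.0³·10) = 4.321 N/mm
Series: 1/k_eq = 1/21.527 + 1/67 + 1/4.321 = 0.29281; k_eq = 3.4152 N/mm
F = k_eq·δ = 3.4152·18 = 61.474 N

61.5 N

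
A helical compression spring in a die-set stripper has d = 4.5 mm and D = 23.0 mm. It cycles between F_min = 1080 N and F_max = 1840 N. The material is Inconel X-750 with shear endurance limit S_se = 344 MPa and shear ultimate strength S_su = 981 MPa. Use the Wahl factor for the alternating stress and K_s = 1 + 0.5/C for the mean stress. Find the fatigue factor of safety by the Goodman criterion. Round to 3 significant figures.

0.506

C = D/d = 23.0/4.5 = 5.1111; K_W = (4C−1)/(4C−4)+0.615/C = 1.3028; K_s = 1+0.5/C = 1.0978
F_a = (F_max−F_min)/2 = 380 N; F_m = (F_max+F_min)/2 = 1460 N
τ_a = K_W·8F_aD/(πd³) = 1.3028 × 244.24 = 318.18 MPa
τ_m = K_s·8F_mD/(πd³) = 1.0978 × 938.39 = 1030.2 MPa
Goodman: 1/n_f = τ_a/S_se + τ_m/S_su = 318.18/344 + 1030.2/981 = 0.92495 + 1.05014 = 1.9751
n_f = 1/1.9751 = 0.5063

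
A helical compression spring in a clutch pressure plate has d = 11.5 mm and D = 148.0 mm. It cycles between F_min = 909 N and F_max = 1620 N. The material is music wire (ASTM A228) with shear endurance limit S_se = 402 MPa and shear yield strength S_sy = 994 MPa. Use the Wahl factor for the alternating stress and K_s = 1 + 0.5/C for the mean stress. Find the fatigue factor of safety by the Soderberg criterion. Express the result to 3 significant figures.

C = D/d = 148.0/11.5 = 12.8696; K_W = (4C−1)/(4C−4)+0.615/C = 1.1110; K_s = 1+0.5/C = 1.0389
F_a = (F_max−F_min)/2 = 355.5 N; F_m = (F_max+F_min)/2 = 1264.5 N
τ_a = K_W·8F_aD/(πd³) = 1.1110 × 88.094 = 97.87 MPa
τ_m = K_s·8F_mD/(πd³) = 1.0389 × 313.35 = 325.52 MPa
Soderberg: 1/n_f = τ_a/S_se + τ_m/S_sy = 97.87/402 + 325.52/994 = 0.24346 + 0.32749 = 0.57095
n_f = 1/0.57095 = 1.751

1.75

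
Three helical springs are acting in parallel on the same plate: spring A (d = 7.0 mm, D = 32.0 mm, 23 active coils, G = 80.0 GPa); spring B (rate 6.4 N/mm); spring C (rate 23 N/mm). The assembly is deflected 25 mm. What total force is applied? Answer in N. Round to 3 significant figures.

k_A = Gd⁴/(8D³N_a) = (80.0×10³)(7.0⁴)/(8·32.0³·23) = 31.858 N/mm
Parallel: k_eq = 31.858 + 6.4 + 23 = 61.258 N/mm
F = k_eq·δ = 61.258·25 = 1531.4 N

1530 N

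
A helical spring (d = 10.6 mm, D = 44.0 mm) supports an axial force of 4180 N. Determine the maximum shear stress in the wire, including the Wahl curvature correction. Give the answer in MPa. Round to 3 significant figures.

Spring index C = D/d = 44.0/10.6 = 4.1509
K_W = (4C−1)/(4C−4) + 0.615/C = 15.604/12.604 + 0.1482 = 1.3862
τ₀ = 8FD/(πd³) = 8·4180·44.0/(π·10.6³) = 1.47136e+06/3741.7 = 393.23 MPa
τ_max = K·τ₀ = 1.3862 × 393.23 = 545.09 MPa

545 MPa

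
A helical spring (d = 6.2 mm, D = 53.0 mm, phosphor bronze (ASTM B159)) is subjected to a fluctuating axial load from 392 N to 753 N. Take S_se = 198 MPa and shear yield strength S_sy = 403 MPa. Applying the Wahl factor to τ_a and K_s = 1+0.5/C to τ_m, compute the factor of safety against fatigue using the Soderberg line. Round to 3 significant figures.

0.687

C = D/d = 53.0/6.2 = 8.5484; K_W = (4C−1)/(4C−4)+0.615/C = 1.1713; K_s = 1+0.5/C = 1.0585
F_a = (F_max−F_min)/2 = 180.5 N; F_m = (F_max+F_min)/2 = 572.5 N
τ_a = K_W·8F_aD/(πd³) = 1.1713 × 102.22 = 119.73 MPa
τ_m = K_s·8F_mD/(πd³) = 1.0585 × 324.2 = 343.17 MPa
Soderberg: 1/n_f = τ_a/S_se + τ_m/S_sy = 119.73/198 + 343.17/403 = 0.60467 + 0.85153 = 1.4562
n_f = 1/1.4562 = 0.6867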